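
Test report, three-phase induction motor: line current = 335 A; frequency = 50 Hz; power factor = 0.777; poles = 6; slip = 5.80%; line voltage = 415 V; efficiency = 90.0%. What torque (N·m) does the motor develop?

P_in = √3·V·I·cosφ = 1.732 × 415 × 335 × 0.777 = 187095 W
P_out = η·P_in = 0.9 × 187095 = 168386 W
n_s = 120×50/6 = 1000 rpm; n = 1000×(1−0.058) = 942 rpm
ω = 2π×942/60 = 98.65 rad/s
τ = P_out/ω = 168386/98.65 = 1710 N·m

1710 N·m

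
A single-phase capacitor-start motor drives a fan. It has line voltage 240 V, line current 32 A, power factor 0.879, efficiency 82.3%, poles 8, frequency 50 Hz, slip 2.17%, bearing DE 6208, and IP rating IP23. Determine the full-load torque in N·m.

72.3 N·m

P_in = V·I·cosφ = 240 × 32 × 0.879 = 6751 W
P_out = η·P_in = 0.823 × 6751 = 5556 W
n_s = 120×50/8 = 750 rpm; n = 750×(1−0.0217) = 734 rpm
ω = 2π×734/60 = 76.86 rad/s
τ = P_out/ω = 5556/76.86 = 72.3 N·m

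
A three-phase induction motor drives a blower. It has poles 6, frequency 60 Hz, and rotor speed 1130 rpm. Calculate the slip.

5.83 %

n_s = 120f/p = 120×60/6 = 1200 rpm
s = (n_s − n)/n_s = (1200 − 1130)/1200 = 0.0583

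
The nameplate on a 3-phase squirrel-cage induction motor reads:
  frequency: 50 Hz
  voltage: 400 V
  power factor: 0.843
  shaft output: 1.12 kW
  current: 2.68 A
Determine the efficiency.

P_out = 1.12 kW = 1120 W
P_in = √3·V_L·I_L·cosφ = 1.732 × 400 × 2.68 × 0.843 = 1565 W
η = P_out / P_in = 1120 / 1565 = 0.716 = 71.6%

71.6 %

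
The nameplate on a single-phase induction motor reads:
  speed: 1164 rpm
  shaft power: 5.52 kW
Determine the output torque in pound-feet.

33.4 lb·ft

ω = 2π × 1164/60 = 121.9 rad/s
τ = P/ω = 5520/121.9 = 45.28 N·m
In lb·ft: 45.28/1.356 = 33.4 lb·ft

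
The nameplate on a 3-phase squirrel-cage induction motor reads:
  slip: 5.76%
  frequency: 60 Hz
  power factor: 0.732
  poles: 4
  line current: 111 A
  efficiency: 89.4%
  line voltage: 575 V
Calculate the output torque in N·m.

407 N·m

P_in = √3·V·I·cosφ = 1.732 × 575 × 111 × 0.732 = 80919 W
P_out = η·P_in = 0.894 × 80919 = 72342 W
n_s = 120×60/4 = 1800 rpm; n = 1800×(1−0.0576) = 1696 rpm
ω = 2π×1696/60 = 177.6 rad/s
τ = P_out/ω = 72342/177.6 = 407 N·m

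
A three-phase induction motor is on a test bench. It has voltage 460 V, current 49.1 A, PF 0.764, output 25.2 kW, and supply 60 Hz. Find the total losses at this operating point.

P_in = √3·V·I·cosφ = 1.732×460×49.1×0.764 = 29887 W
P_out = 25200 W
Losses = P_in − P_out = 29887 − 25200 = 4687 W

4.69 kW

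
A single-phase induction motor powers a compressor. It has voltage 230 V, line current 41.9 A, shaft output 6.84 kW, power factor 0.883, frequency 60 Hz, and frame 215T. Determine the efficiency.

80.4 %

P_out = 6.84 kW = 6840 W
P_in = V·I·cosφ = 230 × 41.9 × 0.883 = 8509 W
η = P_out / P_in = 6840 / 8509 = 0.804 = 80.4%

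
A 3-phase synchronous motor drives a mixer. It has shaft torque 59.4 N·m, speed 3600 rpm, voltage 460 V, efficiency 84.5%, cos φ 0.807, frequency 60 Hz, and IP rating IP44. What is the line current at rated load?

41.2 A

ω = 2π×3600/60 = 377 rad/s; P_out = τω = 59.4 × 377 = 22394 W
P_in = P_out / η = 22394 / 0.845 = 26502 W
I_L = P_in / (√3·V_L·cosφ) = 26502 / (1.732 × 460 × 0.807) = 41.2 A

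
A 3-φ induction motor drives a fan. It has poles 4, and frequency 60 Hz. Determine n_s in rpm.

1800 rpm

n_s = 120f/p = 120×60/4 = 1800 rpm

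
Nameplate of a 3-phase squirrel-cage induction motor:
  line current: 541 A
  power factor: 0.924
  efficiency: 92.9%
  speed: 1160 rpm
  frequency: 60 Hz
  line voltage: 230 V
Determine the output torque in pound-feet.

1120 lb·ft

P_in = √3·V·I·cosφ = 1.732 × 230 × 541 × 0.924 = 199134 W
P_out = η·P_in = 0.929 × 199134 = 184995 W
n = 1160 rpm
ω = 2π×1160/60 = 121.5 rad/s
τ = P_out/ω = 184995/121.5 = 1523 N·m
In lb·ft: 1523/1.356 = 1120 lb·ft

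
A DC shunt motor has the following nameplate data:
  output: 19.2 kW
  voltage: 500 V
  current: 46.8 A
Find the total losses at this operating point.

4200 W

P_in = V·I = 500×46.8 = 23400 W
P_out = 19200 W
Losses = P_in − P_out = 23400 − 19200 = 4200 W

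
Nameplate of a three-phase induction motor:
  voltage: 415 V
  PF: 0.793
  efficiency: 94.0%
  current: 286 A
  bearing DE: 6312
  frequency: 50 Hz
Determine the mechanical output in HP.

P_in = √3·V·I·cosφ = 1.732 × 415 × 286 × 0.793 = 163018 W
P_out = η·P_in = 0.94 × 163018 = 153237 W
= 153237/746 = 205 HP

205 HP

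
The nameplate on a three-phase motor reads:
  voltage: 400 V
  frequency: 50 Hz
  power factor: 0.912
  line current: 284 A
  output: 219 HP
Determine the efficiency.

P_out = 219 × 746 = 163374 W
P_in = √3·V_L·I_L·cosφ = 1.732 × 400 × 284 × 0.912 = 179441 W
η = P_out / P_in = 163374 / 179441 = 0.910 = 91.0%

91.0 %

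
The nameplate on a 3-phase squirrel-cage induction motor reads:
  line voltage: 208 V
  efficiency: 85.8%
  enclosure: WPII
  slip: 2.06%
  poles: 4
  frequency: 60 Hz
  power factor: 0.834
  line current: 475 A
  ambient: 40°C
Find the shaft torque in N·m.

P_in = √3·V·I·cosφ = 1.732 × 208 × 475 × 0.834 = 142715 W
P_out = η·P_in = 0.858 × 142715 = 122449 W
n_s = 120×60/4 = 1800 rpm; n = 1800×(1−0.0206) = 1763 rpm
ω = 2π×1763/60 = 184.6 rad/s
τ = P_out/ω = 122449/184.6 = 663 N·m

663 N·m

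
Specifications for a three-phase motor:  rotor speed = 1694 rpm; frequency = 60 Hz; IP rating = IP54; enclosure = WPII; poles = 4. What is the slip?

n_s = 120f/p = 120×60/4 = 1800 rpm
s = (n_s − n)/n_s = (1800 − 1694)/1800 = 0.0589

5.89 %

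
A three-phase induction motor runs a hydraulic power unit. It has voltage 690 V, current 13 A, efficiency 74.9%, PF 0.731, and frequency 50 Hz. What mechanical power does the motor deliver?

P_in = √3·V·I·cosφ = 1.732 × 690 × 13 × 0.731 = 11357 W
P_out = η·P_in = 0.749 × 11357 = 8506 W

8.51 kW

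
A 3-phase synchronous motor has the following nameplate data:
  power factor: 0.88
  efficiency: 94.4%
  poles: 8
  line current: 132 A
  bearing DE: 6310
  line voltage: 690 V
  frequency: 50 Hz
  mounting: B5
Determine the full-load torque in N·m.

P_in = √3·V·I·cosφ = 1.732 × 690 × 132 × 0.88 = 138820 W
P_out = η·P_in = 0.944 × 138820 = 131046 W
n = n_s = 120×50/8 = 750 rpm (synchronous)
ω = 2π×750/60 = 78.54 rad/s
τ = P_out/ω = 131046/78.54 = 1670 N·m

1670 N·m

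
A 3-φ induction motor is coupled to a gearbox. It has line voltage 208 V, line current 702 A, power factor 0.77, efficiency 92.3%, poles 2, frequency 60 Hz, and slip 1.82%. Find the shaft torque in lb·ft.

P_in = √3·V·I·cosφ = 1.732 × 208 × 702 × 0.77 = 194733 W
P_out = η·P_in = 0.923 × 194733 = 179739 W
n_s = 120×60/2 = 3600 rpm; n = 3600×(1−0.0182) = 3534 rpm
ω = 2π×3534/60 = 370.1 rad/s
τ = P_out/ω = 179739/370.1 = 485.6 N·m
In lb·ft: 485.6/1.356 = 358 lb·ft

358 lb·ft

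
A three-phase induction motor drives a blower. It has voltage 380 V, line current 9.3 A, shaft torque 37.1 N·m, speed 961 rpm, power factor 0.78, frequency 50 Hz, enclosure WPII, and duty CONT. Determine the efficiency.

ω = 2π × 961/60 = 100.6 rad/s; P_out = τω = 37.1 × 100.6 = 3732 W
P_in = √3·V_L·I_L·cosφ = 1.732 × 380 × 9.3 × 0.78 = 4774 W
η = P_out / P_in = 3732 / 4774 = 0.782 = 78.2%

78.2 %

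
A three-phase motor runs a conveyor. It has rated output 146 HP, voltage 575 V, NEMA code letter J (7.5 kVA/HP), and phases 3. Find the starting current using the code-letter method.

S_LR = 7.5 × 146 = 1095 kVA
I_LR = S_LR/(√3·V_L) = 1095000/(1.732×575) = 1100 A

1100 A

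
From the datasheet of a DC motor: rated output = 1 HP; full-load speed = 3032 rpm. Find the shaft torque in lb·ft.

1.73 lb·ft

P_out = 1 × 746 = 746 W
ω = 2π × 3032/60 = 317.5 rad/s
τ = P_out/ω = 746/317.5 = 2.35 N·m
In lb·ft: 2.35/1.356 = 1.73 lb·ft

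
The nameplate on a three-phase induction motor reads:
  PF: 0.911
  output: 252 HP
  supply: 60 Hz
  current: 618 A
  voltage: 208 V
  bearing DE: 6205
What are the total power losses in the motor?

P_in = √3·V·I·cosφ = 1.732×208×618×0.911 = 202823 W
P_out = 252×746 = 187992 W
Losses = P_in − P_out = 202823 − 187992 = 14831 W

14800 W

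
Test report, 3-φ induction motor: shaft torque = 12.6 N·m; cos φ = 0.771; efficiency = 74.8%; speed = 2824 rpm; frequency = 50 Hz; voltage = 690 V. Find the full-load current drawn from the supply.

5.41 A

ω = 2π×2824/60 = 295.7 rad/s; P_out = τω = 12.6 × 295.7 = 3726 W
P_in = P_out / η = 3726 / 0.748 = 4981 W
I_L = P_in / (√3·V_L·cosφ) = 4981 / (1.732 × 690 × 0.771) = 5.41 A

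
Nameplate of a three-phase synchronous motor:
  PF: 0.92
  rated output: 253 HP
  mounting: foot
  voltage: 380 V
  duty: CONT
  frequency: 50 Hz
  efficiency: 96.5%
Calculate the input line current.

P_out = 253 × 746 = 188738 W
P_in = P_out / η = 188738 / 0.965 = 195583 W
I_L = P_in / (√3·V_L·cosφ) = 195583 / (1.732 × 380 × 0.92) = 323 A

323 A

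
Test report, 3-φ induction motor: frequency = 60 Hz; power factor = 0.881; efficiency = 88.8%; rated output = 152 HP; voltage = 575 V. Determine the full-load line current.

P_out = 152 × 746 = 113392 W
P_in = P_out / η = 113392 / 0.888 = 127694 W
I_L = P_in / (√3·V_L·cosφ) = 127694 / (1.732 × 575 × 0.881) = 146 A

146 A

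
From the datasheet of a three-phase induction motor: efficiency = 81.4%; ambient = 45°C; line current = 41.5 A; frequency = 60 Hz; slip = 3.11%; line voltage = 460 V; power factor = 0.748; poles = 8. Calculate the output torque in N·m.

P_in = √3·V·I·cosφ = 1.732 × 460 × 41.5 × 0.748 = 24732 W
P_out = η·P_in = 0.814 × 24732 = 20132 W
n_s = 120×60/8 = 900 rpm; n = 900×(1−0.0311) = 872 rpm
ω = 2π×872/60 = 91.32 rad/s
τ = P_out/ω = 20132/91.32 = 220 N·m

220 N·m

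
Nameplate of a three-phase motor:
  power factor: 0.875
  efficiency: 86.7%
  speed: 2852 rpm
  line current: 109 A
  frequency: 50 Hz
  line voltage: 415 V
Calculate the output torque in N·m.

199 N·m

P_in = √3·V·I·cosφ = 1.732 × 415 × 109 × 0.875 = 68554 W
P_out = η·P_in = 0.867 × 68554 = 59436 W
n = 2852 rpm
ω = 2π×2852/60 = 298.7 rad/s
τ = P_out/ω = 59436/298.7 = 199 N·m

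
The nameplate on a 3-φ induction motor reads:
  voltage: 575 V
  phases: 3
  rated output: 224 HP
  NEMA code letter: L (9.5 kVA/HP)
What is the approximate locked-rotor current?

S_LR = 9.5 × 224 = 2128 kVA
I_LR = S_LR/(√3·V_L) = 2128000/(1.732×575) = 2140 A

2140 A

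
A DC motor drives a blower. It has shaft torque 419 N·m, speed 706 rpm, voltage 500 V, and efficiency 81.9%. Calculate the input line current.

75.6 A

ω = 2π×706/60 = 73.93 rad/s; P_out = τω = 419 × 73.93 = 30977 W
P_in = P_out / η = 30977 / 0.819 = 37823 W
I = P_in / V = 37823 / 500 = 75.6 A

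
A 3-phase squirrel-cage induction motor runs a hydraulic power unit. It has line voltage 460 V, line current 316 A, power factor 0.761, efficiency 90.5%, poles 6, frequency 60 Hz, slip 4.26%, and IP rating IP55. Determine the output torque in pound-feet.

P_in = √3·V·I·cosφ = 1.732 × 460 × 316 × 0.761 = 191592 W
P_out = η·P_in = 0.905 × 191592 = 173391 W
n_s = 120×60/6 = 1200 rpm; n = 1200×(1−0.0426) = 1149 rpm
ω = 2π×1149/60 = 120.3 rad/s
τ = P_out/ω = 173391/120.3 = 1441 N·m
In lb·ft: 1441/1.356 = 1060 lb·ft

1060 lb·ft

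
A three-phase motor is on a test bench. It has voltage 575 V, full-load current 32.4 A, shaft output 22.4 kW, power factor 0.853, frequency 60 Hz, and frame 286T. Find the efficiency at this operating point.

81.4 %

P_out = 22.4 kW = 22400 W
P_in = √3·V_L·I_L·cosφ = 1.732 × 575 × 32.4 × 0.853 = 27524 W
η = P_out / P_in = 22400 / 27524 = 0.814 = 81.4%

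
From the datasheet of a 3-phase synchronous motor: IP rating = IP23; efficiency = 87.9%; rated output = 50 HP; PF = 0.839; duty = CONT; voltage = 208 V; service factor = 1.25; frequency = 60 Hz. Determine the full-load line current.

P_out = 50 × 746 = 37300 W
P_in = P_out / η = 37300 / 0.879 = 42435 W
I_L = P_in / (√3·V_L·cosφ) = 42435 / (1.732 × 208 × 0.839) = 140 A

140 A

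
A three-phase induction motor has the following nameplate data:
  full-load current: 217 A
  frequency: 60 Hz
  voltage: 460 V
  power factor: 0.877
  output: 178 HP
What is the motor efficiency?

87.6 %

P_out = 178 × 746 = 132788 W
P_in = √3·V_L·I_L·cosφ = 1.732 × 460 × 217 × 0.877 = 151623 W
η = P_out / P_in = 132788 / 151623 = 0.876 = 87.6%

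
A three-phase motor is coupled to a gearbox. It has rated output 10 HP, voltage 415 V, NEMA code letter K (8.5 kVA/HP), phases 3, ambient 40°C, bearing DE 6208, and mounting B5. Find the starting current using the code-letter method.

S_LR = 8.5 × 10 = 85 kVA
I_LR = S_LR/(√3·V_L) = 85000/(1.732×415) = 118 A

118 A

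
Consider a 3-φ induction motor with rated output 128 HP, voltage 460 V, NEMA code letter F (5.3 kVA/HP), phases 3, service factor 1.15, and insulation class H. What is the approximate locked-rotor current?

S_LR = 5.3 × 128 = 678.4 kVA
I_LR = S_LR/(√3·V_L) = 678400/(1.732×460) = 851 A

851 A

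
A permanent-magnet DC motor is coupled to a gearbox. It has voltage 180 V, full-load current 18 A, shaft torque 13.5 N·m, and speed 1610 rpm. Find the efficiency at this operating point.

70.2 %

ω = 2π × 1610/60 = 168.6 rad/s; P_out = τω = 13.5 × 168.6 = 2276 W
P_in = V·I = 180 × 18 = 3240 W
η = P_out / P_in = 2276 / 3240 = 0.702 = 70.2%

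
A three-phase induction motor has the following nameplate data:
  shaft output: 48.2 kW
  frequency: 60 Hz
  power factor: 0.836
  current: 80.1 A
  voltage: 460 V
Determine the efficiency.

90.3 %

P_out = 48.2 kW = 48200 W
P_in = √3·V_L·I_L·cosφ = 1.732 × 460 × 80.1 × 0.836 = 53351 W
η = P_out / P_in = 48200 / 53351 = 0.903 = 90.3%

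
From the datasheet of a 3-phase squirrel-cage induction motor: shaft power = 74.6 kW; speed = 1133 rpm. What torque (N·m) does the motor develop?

ω = 2π × 1133/60 = 118.6 rad/s
τ = P/ω = 74600/118.6 = 629 N·m

629 N·m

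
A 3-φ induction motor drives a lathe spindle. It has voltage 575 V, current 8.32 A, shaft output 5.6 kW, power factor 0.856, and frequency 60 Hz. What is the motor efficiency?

P_out = 5.6 kW = 5600 W
P_in = √3·V_L·I_L·cosφ = 1.732 × 575 × 8.32 × 0.856 = 7093 W
η = P_out / P_in = 5600 / 7093 = 0.790 = 79.0%

79.0 %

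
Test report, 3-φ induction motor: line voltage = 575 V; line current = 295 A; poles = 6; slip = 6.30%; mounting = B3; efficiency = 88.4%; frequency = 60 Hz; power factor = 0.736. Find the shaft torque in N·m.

1620 N·m

P_in = √3·V·I·cosφ = 1.732 × 575 × 295 × 0.736 = 216230 W
P_out = η·P_in = 0.884 × 216230 = 191147 W
n_s = 120×60/6 = 1200 rpm; n = 1200×(1−0.063) = 1124 rpm
ω = 2π×1124/60 = 117.7 rad/s
τ = P_out/ω = 191147/117.7 = 1620 N·m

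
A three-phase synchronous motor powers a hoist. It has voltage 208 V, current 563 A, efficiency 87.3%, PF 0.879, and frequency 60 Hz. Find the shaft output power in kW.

156 kW

P_in = √3·V·I·cosφ = 1.732 × 208 × 563 × 0.879 = 178282 W
P_out = η·P_in = 0.873 × 178282 = 155640 W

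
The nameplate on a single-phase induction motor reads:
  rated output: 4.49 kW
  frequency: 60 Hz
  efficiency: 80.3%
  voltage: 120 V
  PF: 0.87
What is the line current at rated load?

53.6 A

P_out = 4.49 kW = 4490 W
P_in = P_out / η = 4490 / 0.803 = 5592 W
I = P_in / (V·cosφ) = 5592 / (120 × 0.87) = 53.6 A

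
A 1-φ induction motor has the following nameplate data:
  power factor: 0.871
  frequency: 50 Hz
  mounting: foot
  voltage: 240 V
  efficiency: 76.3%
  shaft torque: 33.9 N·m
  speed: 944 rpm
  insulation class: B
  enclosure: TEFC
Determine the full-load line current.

21 A

ω = 2π×944/60 = 98.86 rad/s; P_out = τω = 33.9 × 98.86 = 3351 W
P_in = P_out / η = 3351 / 0.763 = 4392 W
I = P_in / (V·cosφ) = 4392 / (240 × 0.871) = 21 A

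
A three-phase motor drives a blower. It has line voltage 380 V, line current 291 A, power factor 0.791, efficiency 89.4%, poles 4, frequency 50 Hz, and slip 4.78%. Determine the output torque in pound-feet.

P_in = √3·V·I·cosφ = 1.732 × 380 × 291 × 0.791 = 151496 W
P_out = η·P_in = 0.894 × 151496 = 135437 W
n_s = 120×50/4 = 1500 rpm; n = 1500×(1−0.0478) = 1428 rpm
ω = 2π×1428/60 = 149.5 rad/s
τ = P_out/ω = 135437/149.5 = 905.9 N·m
In lb·ft: 905.9/1.356 = 668 lb·ft

668 lb·ft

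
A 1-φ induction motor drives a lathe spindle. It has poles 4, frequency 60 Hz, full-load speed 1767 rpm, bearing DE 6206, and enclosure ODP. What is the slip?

1.83 %

n_s = 120f/p = 120×60/4 = 1800 rpm
s = (n_s − n)/n_s = (1800 − 1767)/1800 = 0.0183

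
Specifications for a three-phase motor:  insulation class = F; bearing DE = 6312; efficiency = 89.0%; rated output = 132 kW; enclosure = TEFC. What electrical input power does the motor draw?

P_out = 132000 W
P_in = P_out/η = 132000/0.89 = 148315 W = 148 kW

148 kW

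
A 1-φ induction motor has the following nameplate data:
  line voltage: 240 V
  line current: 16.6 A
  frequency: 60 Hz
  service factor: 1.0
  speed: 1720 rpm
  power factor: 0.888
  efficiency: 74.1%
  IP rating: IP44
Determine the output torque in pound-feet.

10.7 lb·ft

P_in = V·I·cosφ = 240 × 16.6 × 0.888 = 3538 W
P_out = η·P_in = 0.741 × 3538 = 2622 W
n = 1720 rpm
ω = 2π×1720/60 = 180.1 rad/s
τ = P_out/ω = 2622/180.1 = 14.56 N·m
In lb·ft: 14.56/1.356 = 10.7 lb·ft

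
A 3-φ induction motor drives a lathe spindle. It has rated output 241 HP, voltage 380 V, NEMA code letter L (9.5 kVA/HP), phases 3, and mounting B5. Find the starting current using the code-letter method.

3480 A

S_LR = 9.5 × 241 = 2289.5 kVA
I_LR = S_LR/(√3·V_L) = 2289500/(1.732×380) = 3480 A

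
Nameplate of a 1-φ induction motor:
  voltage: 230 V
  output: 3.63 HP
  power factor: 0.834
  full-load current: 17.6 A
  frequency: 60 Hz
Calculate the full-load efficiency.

80.2 %

P_out = 3.63 × 746 = 2708 W
P_in = V·I·cosφ = 230 × 17.6 × 0.834 = 3376 W
η = P_out / P_in = 2708 / 3376 = 0.802 = 80.2%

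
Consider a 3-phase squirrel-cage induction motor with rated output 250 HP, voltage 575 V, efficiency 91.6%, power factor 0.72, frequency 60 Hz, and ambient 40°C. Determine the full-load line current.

284 A

P_out = 250 × 746 = 186500 W
P_in = P_out / η = 186500 / 0.916 = 203603 W
I_L = P_in / (√3·V_L·cosφ) = 203603 / (1.732 × 575 × 0.72) = 284 A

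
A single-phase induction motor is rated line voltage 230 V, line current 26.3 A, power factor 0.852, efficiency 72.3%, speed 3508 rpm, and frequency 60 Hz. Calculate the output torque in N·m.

P_in = V·I·cosφ = 230 × 26.3 × 0.852 = 5154 W
P_out = η·P_in = 0.723 × 5154 = 3726 W
n = 3508 rpm
ω = 2π×3508/60 = 367.4 rad/s
τ = P_out/ω = 3726/367.4 = 10.1 N·m

10.1 N·m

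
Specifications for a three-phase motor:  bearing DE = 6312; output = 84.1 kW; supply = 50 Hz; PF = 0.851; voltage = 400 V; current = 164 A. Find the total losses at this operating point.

12.6 kW

P_in = √3·V·I·cosφ = 1.732×400×164×0.851 = 96690 W
P_out = 84100 W
Losses = P_in − P_out = 96690 − 84100 = 12590 W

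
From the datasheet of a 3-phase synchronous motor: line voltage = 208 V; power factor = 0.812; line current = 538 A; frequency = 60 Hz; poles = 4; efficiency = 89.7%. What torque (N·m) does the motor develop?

P_in = √3·V·I·cosφ = 1.732 × 208 × 538 × 0.812 = 157380 W
P_out = η·P_in = 0.897 × 157380 = 141170 W
n = n_s = 120×60/4 = 1800 rpm (synchronous)
ω = 2π×1800/60 = 188.5 rad/s
τ = P_out/ω = 141170/188.5 = 749 N·m

749 N·m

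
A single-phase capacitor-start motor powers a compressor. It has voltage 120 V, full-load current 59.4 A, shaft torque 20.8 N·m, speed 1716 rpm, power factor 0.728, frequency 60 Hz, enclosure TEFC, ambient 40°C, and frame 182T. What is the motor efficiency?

ω = 2π × 1716/60 = 179.7 rad/s; P_out = τω = 20.8 × 179.7 = 3738 W
P_in = V·I·cosφ = 120 × 59.4 × 0.728 = 5189 W
η = P_out / P_in = 3738 / 5189 = 0.720 = 72.0%

72.0 %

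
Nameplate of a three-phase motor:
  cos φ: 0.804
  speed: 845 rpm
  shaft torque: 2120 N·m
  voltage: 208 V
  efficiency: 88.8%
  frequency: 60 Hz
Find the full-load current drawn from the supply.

729 A

ω = 2π×845/60 = 88.49 rad/s; P_out = τω = 2120 × 88.49 = 187599 W
P_in = P_out / η = 187599 / 0.888 = 211260 W
I_L = P_in / (√3·V_L·cosφ) = 211260 / (1.732 × 208 × 0.804) = 729 A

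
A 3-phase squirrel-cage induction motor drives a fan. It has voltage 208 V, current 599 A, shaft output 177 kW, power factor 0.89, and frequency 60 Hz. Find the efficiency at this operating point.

P_out = 177 kW = 177000 W
P_in = √3·V_L·I_L·cosφ = 1.732 × 208 × 599 × 0.89 = 192056 W
η = P_out / P_in = 177000 / 192056 = 0.922 = 92.2%

92.2 %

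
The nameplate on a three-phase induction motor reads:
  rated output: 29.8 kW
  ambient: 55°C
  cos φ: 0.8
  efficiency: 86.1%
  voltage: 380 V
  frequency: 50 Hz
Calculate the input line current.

P_out = 29.8 kW = 29800 W
P_in = P_out / η = 29800 / 0.861 = 34611 W
I_L = P_in / (√3·V_L·cosφ) = 34611 / (1.732 × 380 × 0.8) = 65.7 A

65.7 A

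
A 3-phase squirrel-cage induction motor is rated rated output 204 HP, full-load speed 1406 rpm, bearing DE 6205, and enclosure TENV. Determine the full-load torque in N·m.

1030 N·m

P_out = 204 × 746 = 152184 W
ω = 2π × 1406/60 = 147.2 rad/s
τ = P_out/ω = 152184/147.2 = 1030 N·m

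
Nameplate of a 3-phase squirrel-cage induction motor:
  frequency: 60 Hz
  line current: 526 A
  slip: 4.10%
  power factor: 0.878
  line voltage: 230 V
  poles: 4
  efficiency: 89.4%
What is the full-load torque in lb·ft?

671 lb·ft

P_in = √3·V·I·cosφ = 1.732 × 230 × 526 × 0.878 = 183974 W
P_out = η·P_in = 0.894 × 183974 = 164473 W
n_s = 120×60/4 = 1800 rpm; n = 1800×(1−0.041) = 1726 rpm
ω = 2π×1726/60 = 180.7 rad/s
τ = P_out/ω = 164473/180.7 = 910.2 N·m
In lb·ft: 910.2/1.356 = 671 lb·ft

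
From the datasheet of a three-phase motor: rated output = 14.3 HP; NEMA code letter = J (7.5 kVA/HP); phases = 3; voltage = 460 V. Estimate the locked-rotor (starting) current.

135 A

S_LR = 7.5 × 14.3 = 107.25 kVA
I_LR = S_LR/(√3·V_L) = 107250/(1.732×460) = 135 A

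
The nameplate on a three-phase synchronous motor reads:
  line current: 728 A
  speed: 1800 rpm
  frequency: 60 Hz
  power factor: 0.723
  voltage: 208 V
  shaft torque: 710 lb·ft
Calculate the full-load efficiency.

95.7 %

τ = 710 lb·ft × 1.356 = 962.8 N·m
ω = 2π × 1800/60 = 188.5 rad/s; P_out = τω = 962.8 × 188.5 = 181488 W
P_in = √3·V_L·I_L·cosφ = 1.732 × 208 × 728 × 0.723 = 189619 W
η = P_out / P_in = 181488 / 189619 = 0.957 = 95.7%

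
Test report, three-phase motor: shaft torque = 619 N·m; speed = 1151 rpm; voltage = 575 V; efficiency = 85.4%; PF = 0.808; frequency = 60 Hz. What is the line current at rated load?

109 A

ω = 2π×1151/60 = 120.5 rad/s; P_out = τω = 619 × 120.5 = 74590 W
P_in = P_out / η = 74590 / 0.854 = 87342 W
I_L = P_in / (√3·V_L·cosφ) = 87342 / (1.732 × 575 × 0.808) = 109 A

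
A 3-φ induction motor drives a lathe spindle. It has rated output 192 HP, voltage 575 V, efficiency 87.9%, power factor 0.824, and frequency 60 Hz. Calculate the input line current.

P_out = 192 × 746 = 143232 W
P_in = P_out / η = 143232 / 0.879 = 162949 W
I_L = P_in / (√3·V_L·cosφ) = 162949 / (1.732 × 575 × 0.824) = 199 A

199 A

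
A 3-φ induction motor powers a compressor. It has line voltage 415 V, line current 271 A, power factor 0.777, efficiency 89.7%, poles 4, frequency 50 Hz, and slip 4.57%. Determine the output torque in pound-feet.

668 lb·ft

P_in = √3·V·I·cosφ = 1.732 × 415 × 271 × 0.777 = 151351 W
P_out = η·P_in = 0.897 × 151351 = 135762 W
n_s = 120×50/4 = 1500 rpm; n = 1500×(1−0.0457) = 1431 rpm
ω = 2π×1431/60 = 149.9 rad/s
τ = P_out/ω = 135762/149.9 = 905.7 N·m
In lb·ft: 905.7/1.356 = 668 lb·ft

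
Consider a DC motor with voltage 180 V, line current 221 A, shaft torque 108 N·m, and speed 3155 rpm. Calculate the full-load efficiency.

ω = 2π × 3155/60 = 330.4 rad/s; P_out = τω = 108 × 330.4 = 35683 W
P_in = V·I = 180 × 221 = 39780 W
η = P_out / P_in = 35683 / 39780 = 0.897 = 89.7%

89.7 %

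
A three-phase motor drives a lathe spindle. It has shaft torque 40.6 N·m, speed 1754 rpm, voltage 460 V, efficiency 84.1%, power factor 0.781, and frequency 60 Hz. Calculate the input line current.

14.3 A

ω = 2π×1754/60 = 183.7 rad/s; P_out = τω = 40.6 × 183.7 = 7458 W
P_in = P_out / η = 7458 / 0.841 = 8868 W
I_L = P_in / (√3·V_L·cosφ) = 8868 / (1.732 × 460 × 0.781) = 14.3 A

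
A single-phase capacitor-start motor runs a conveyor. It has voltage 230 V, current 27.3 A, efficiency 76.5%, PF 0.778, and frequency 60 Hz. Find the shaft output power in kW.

3.74 kW

P_in = V·I·cosφ = 230 × 27.3 × 0.778 = 4885 W
P_out = η·P_in = 0.765 × 4885 = 3737 W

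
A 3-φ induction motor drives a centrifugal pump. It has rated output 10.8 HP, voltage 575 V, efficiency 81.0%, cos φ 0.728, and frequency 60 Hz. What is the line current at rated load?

P_out = 10.8 × 746 = 8057 W
P_in = P_out / η = 8057 / 0.810 = 9947 W
I_L = P_in / (√3·V_L·cosφ) = 9947 / (1.732 × 575 × 0.728) = 13.7 A

13.7 A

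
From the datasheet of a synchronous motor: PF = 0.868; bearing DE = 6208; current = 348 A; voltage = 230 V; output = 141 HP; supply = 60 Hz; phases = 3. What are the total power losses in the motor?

P_in = √3·V·I·cosφ = 1.732×230×348×0.868 = 120330 W
P_out = 141×746 = 105186 W
Losses = P_in − P_out = 120330 − 105186 = 15144 W

15.1 kW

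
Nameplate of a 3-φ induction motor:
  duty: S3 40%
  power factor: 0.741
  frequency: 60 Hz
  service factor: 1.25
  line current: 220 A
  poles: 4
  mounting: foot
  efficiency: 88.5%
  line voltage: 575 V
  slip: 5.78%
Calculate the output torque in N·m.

P_in = √3·V·I·cosφ = 1.732 × 575 × 220 × 0.741 = 162352 W
P_out = η·P_in = 0.885 × 162352 = 143682 W
n_s = 120×60/4 = 1800 rpm; n = 1800×(1−0.0578) = 1696 rpm
ω = 2π×1696/60 = 177.6 rad/s
τ = P_out/ω = 143682/177.6 = 809 N·m

809 N·m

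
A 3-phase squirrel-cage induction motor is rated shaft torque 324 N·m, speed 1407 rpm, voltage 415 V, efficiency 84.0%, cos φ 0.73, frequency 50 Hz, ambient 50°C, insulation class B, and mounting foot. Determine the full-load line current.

108 A

ω = 2π×1407/60 = 147.3 rad/s; P_out = τω = 324 × 147.3 = 47725 W
P_in = P_out / η = 47725 / 0.840 = 56815 W
I_L = P_in / (√3·V_L·cosφ) = 56815 / (1.732 × 415 × 0.73) = 108 A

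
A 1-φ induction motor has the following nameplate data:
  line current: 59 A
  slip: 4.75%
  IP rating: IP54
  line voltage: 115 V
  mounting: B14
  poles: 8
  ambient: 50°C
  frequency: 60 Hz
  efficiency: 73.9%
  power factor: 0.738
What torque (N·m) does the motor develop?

41.2 N·m

P_in = V·I·cosφ = 115 × 59 × 0.738 = 5007 W
P_out = η·P_in = 0.739 × 5007 = 3700 W
n_s = 120×60/8 = 900 rpm; n = 900×(1−0.0475) = 857 rpm
ω = 2π×857/60 = 89.74 rad/s
τ = P_out/ω = 3700/89.74 = 41.2 N·m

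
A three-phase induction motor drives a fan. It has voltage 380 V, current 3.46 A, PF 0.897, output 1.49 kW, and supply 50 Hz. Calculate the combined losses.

P_in = √3·V·I·cosφ = 1.732×380×3.46×0.897 = 2043 W
P_out = 1490 W
Losses = P_in − P_out = 2043 − 1490 = 553 W

553 W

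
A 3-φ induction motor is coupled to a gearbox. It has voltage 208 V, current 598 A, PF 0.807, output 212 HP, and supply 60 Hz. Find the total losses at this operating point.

P_in = √3·V·I·cosφ = 1.732×208×598×0.807 = 173855 W
P_out = 212×746 = 158152 W
Losses = P_in − P_out = 173855 − 158152 = 15703 W

15.7 kW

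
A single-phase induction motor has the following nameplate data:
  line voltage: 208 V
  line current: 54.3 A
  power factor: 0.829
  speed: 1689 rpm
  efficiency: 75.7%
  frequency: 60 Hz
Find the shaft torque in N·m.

40.1 N·m

P_in = V·I·cosφ = 208 × 54.3 × 0.829 = 9363 W
P_out = η·P_in = 0.757 × 9363 = 7088 W
n = 1689 rpm
ω = 2π×1689/60 = 176.9 rad/s
τ = P_out/ω = 7088/176.9 = 40.1 N·m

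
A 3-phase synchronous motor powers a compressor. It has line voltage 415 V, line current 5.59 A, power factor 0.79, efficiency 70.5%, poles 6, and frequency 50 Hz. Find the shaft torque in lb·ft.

P_in = √3·V·I·cosφ = 1.732 × 415 × 5.59 × 0.79 = 3174 W
P_out = η·P_in = 0.705 × 3174 = 2238 W
n = n_s = 120×50/6 = 1000 rpm (synchronous)
ω = 2π×1000/60 = 104.7 rad/s
τ = P_out/ω = 2238/104.7 = 21.38 N·m
In lb·ft: 21.38/1.356 = 15.8 lb·ft

15.8 lb·ft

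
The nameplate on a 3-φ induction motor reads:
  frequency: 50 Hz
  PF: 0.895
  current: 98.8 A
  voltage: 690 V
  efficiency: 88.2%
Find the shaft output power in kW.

93.2 kW

P_in = √3·V·I·cosφ = 1.732 × 690 × 98.8 × 0.895 = 105676 W
P_out = η·P_in = 0.882 × 105676 = 93206 W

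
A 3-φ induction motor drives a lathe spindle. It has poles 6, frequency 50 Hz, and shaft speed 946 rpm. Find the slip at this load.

n_s = 120f/p = 120×50/6 = 1000 rpm
s = (n_s − n)/n_s = (1000 − 946)/1000 = 0.0540

5.40 %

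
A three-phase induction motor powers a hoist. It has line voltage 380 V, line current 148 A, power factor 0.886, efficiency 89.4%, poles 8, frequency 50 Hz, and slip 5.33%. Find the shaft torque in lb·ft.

765 lb·ft

P_in = √3·V·I·cosφ = 1.732 × 380 × 148 × 0.886 = 86303 W
P_out = η·P_in = 0.894 × 86303 = 77155 W
n_s = 120×50/8 = 750 rpm; n = 750×(1−0.0533) = 710 rpm
ω = 2π×710/60 = 74.35 rad/s
τ = P_out/ω = 77155/74.35 = 1038 N·m
In lb·ft: 1038/1.356 = 765 lb·ft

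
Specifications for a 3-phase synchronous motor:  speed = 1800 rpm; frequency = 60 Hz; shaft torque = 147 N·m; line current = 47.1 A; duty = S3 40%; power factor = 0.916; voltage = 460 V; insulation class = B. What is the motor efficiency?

80.6 %

ω = 2π × 1800/60 = 188.5 rad/s; P_out = τω = 147 × 188.5 = 27710 W
P_in = √3·V_L·I_L·cosφ = 1.732 × 460 × 47.1 × 0.916 = 34373 W
η = P_out / P_in = 27710 / 34373 = 0.806 = 80.6%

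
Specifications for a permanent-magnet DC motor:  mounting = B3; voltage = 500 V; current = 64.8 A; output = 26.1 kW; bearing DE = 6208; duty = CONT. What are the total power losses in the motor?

6.3 kW

P_in = V·I = 500×64.8 = 32400 W
P_out = 26100 W
Losses = P_in − P_out = 32400 − 26100 = 6300 W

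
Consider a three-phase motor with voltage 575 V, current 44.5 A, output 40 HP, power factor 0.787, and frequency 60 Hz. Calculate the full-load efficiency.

P_out = 40 × 746 = 29840 W
P_in = √3·V_L·I_L·cosφ = 1.732 × 575 × 44.5 × 0.787 = 34878 W
η = P_out / P_in = 29840 / 34878 = 0.856 = 85.6%

85.6 %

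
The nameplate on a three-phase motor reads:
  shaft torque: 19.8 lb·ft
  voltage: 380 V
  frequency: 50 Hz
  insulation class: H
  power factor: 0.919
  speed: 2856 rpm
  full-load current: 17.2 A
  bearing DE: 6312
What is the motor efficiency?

77.2 %

τ = 19.8 lb·ft × 1.356 = 26.85 N·m
ω = 2π × 2856/60 = 299.1 rad/s; P_out = τω = 26.85 × 299.1 = 8031 W
P_in = √3·V_L·I_L·cosφ = 1.732 × 380 × 17.2 × 0.919 = 10403 W
η = P_out / P_in = 8031 / 10403 = 0.772 = 77.2%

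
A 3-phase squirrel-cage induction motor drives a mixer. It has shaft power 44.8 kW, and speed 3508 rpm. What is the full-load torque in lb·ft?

89.9 lb·ft

ω = 2π × 3508/60 = 367.4 rad/s
τ = P/ω = 44800/367.4 = 121.9 N·m
In lb·ft: 121.9/1.356 = 89.9 lb·ft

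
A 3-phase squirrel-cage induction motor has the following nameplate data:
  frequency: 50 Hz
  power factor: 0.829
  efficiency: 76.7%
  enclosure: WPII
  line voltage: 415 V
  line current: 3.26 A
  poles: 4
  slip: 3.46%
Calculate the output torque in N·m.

P_in = √3·V·I·cosφ = 1.732 × 415 × 3.26 × 0.829 = 1943 W
P_out = η·P_in = 0.767 × 1943 = 1490 W
n_s = 120×50/4 = 1500 rpm; n = 1500×(1−0.0346) = 1448 rpm
ω = 2π×1448/60 = 151.6 rad/s
τ = P_out/ω = 1490/151.6 = 9.83 N·m

9.83 N·m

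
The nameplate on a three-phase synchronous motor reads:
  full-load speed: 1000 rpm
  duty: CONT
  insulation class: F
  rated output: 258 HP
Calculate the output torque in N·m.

P_out = 258 × 746 = 192468 W
ω = 2π × 1000/60 = 104.7 rad/s
τ = P_out/ω = 192468/104.7 = 1840 N·m

1840 N·m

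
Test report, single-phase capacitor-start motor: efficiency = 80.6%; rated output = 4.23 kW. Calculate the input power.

5.25 kW

P_out = 4230 W
P_in = P_out/η = 4230/0.806 = 5248 W = 5.25 kW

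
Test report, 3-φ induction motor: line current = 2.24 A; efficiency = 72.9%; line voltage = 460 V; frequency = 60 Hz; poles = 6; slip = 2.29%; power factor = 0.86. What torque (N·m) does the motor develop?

P_in = √3·V·I·cosφ = 1.732 × 460 × 2.24 × 0.86 = 1535 W
P_out = η·P_in = 0.729 × 1535 = 1119 W
n_s = 120×60/6 = 1200 rpm; n = 1200×(1−0.0229) = 1173 rpm
ω = 2π×1173/60 = 122.8 rad/s
τ = P_out/ω = 1119/122.8 = 9.11 N·m

9.11 N·m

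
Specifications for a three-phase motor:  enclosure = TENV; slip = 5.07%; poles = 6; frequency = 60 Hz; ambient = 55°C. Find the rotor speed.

1139 rpm

n_s = 120f/p = 120×60/6 = 1200 rpm
n = n_s(1 − s) = 1200 × (1 − 0.0507) = 1139 rpm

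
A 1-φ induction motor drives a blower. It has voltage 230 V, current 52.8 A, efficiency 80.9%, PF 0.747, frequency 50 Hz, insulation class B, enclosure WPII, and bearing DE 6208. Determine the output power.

P_in = V·I·cosφ = 230 × 52.8 × 0.747 = 9072 W
P_out = η·P_in = 0.809 × 9072 = 7339 W

7.34 kW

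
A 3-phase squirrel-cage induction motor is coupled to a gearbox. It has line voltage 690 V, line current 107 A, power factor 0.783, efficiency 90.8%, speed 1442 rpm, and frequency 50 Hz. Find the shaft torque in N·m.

P_in = √3·V·I·cosφ = 1.732 × 690 × 107 × 0.783 = 100125 W
P_out = η·P_in = 0.908 × 100125 = 90914 W
n = 1442 rpm
ω = 2π×1442/60 = 151 rad/s
τ = P_out/ω = 90914/151 = 602 N·m

602 N·m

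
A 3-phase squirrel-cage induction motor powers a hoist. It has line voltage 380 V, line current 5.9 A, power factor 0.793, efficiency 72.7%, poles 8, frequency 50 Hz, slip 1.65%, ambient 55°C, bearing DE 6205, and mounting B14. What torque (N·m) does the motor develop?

P_in = √3·V·I·cosφ = 1.732 × 380 × 5.9 × 0.793 = 3079 W
P_out = η·P_in = 0.727 × 3079 = 2238 W
n_s = 120×50/8 = 750 rpm; n = 750×(1−0.0165) = 738 rpm
ω = 2π×738/60 = 77.28 rad/s
τ = P_out/ω = 2238/77.28 = 29 N·m

29 N·m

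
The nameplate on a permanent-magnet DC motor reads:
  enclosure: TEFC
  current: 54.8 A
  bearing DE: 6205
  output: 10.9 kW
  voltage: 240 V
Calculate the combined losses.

P_in = V·I = 240×54.8 = 13152 W
P_out = 10900 W
Losses = P_in − P_out = 13152 − 10900 = 2252 W

2250 W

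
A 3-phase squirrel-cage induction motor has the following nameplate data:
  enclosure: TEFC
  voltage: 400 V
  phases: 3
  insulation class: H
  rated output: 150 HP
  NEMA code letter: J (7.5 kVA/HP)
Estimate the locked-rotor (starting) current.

1620 A

S_LR = 7.5 × 150 = 1125 kVA
I_LR = S_LR/(√3·V_L) = 1125000/(1.732×400) = 1620 A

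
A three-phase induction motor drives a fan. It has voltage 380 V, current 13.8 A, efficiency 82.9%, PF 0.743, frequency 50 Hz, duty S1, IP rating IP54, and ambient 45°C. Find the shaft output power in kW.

P_in = √3·V·I·cosφ = 1.732 × 380 × 13.8 × 0.743 = 6748 W
P_out = η·P_in = 0.829 × 6748 = 5594 W

5.59 kW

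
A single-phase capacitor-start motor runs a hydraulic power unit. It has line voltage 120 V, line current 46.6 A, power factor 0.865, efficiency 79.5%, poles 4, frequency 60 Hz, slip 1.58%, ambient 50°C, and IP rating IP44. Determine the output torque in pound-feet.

15.3 lb·ft

P_in = V·I·cosφ = 120 × 46.6 × 0.865 = 4837 W
P_out = η·P_in = 0.795 × 4837 = 3845 W
n_s = 120×60/4 = 1800 rpm; n = 1800×(1−0.0158) = 1772 rpm
ω = 2π×1772/60 = 185.6 rad/s
τ = P_out/ω = 3845/185.6 = 20.72 N·m
In lb·ft: 20.72/1.356 = 15.3 lb·ft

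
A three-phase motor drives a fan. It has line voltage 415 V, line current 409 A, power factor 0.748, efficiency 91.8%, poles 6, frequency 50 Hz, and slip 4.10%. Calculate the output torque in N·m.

P_in = √3·V·I·cosφ = 1.732 × 415 × 409 × 0.748 = 219898 W
P_out = η·P_in = 0.918 × 219898 = 201866 W
n_s = 120×50/6 = 1000 rpm; n = 1000×(1−0.041) = 959 rpm
ω = 2π×959/60 = 100.4 rad/s
τ = P_out/ω = 201866/100.4 = 2010 N·m

2010 N·m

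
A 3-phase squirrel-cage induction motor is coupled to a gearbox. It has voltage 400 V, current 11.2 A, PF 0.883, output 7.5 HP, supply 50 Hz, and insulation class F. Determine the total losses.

1.26 kW

P_in = √3·V·I·cosφ = 1.732×400×11.2×0.883 = 6852 W
P_out = 7.5×746 = 5595 W
Losses = P_in − P_out = 6852 − 5595 = 1257 W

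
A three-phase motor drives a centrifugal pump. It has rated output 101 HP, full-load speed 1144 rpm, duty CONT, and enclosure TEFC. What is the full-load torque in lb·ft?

P_out = 101 × 746 = 75346 W
ω = 2π × 1144/60 = 119.8 rad/s
τ = P_out/ω = 75346/119.8 = 628.9 N·m
In lb·ft: 628.9/1.356 = 464 lb·ft

464 lb·ft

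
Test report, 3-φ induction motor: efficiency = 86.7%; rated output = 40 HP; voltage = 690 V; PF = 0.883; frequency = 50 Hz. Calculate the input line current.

32.6 A

P_out = 40 × 746 = 29840 W
P_in = P_out / η = 29840 / 0.867 = 34418 W
I_L = P_in / (√3·V_L·cosφ) = 34418 / (1.732 × 690 × 0.883) = 32.6 A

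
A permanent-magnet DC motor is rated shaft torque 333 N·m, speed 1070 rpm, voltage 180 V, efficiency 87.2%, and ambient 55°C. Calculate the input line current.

238 A

ω = 2π×1070/60 = 112.1 rad/s; P_out = τω = 333 × 112.1 = 37329 W
P_in = P_out / η = 37329 / 0.872 = 42808 W
I = P_in / V = 42808 / 180 = 238 A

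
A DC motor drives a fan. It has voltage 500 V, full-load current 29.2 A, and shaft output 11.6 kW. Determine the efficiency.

79.5 %

P_out = 11.6 kW = 11600 W
P_in = V·I = 500 × 29.2 = 14600 W
η = P_out / P_in = 11600 / 14600 = 0.795 = 79.5%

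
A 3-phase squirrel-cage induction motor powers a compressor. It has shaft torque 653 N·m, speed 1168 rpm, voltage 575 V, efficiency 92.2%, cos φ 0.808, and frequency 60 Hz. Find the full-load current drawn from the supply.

108 A

ω = 2π×1168/60 = 122.3 rad/s; P_out = τω = 653 × 122.3 = 79862 W
P_in = P_out / η = 79862 / 0.922 = 86618 W
I_L = P_in / (√3·V_L·cosφ) = 86618 / (1.732 × 575 × 0.808) = 108 A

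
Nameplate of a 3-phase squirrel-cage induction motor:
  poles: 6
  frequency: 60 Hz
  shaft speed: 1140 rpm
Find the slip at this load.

n_s = 120f/p = 120×60/6 = 1200 rpm
s = (n_s − n)/n_s = (1200 − 1140)/1200 = 0.0500

5.0 %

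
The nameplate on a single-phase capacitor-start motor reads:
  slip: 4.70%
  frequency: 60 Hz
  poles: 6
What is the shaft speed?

1144 rpm

n_s = 120f/p = 120×60/6 = 1200 rpm
n = n_s(1 − s) = 1200 × (1 − 0.047) = 1144 rpm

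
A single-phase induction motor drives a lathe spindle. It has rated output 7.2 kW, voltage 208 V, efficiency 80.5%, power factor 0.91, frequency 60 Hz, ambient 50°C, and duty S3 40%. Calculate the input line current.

47.3 A

P_out = 7.2 kW = 7200 W
P_in = P_out / η = 7200 / 0.805 = 8944 W
I = P_in / (V·cosφ) = 8944 / (208 × 0.91) = 47.3 A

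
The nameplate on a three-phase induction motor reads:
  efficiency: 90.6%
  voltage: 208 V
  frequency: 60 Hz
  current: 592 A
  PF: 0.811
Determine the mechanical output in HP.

P_in = √3·V·I·cosφ = 1.732 × 208 × 592 × 0.811 = 172963 W
P_out = η·P_in = 0.906 × 172963 = 156704 W
= 156704/746 = 210 HP

210 HP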